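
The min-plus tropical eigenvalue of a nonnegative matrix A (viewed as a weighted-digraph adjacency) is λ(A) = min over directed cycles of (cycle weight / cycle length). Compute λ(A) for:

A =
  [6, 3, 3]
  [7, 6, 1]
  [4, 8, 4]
λ(A) = 8/3

Enumerate directed cycles and compute their means (weight / length). Sample:
  cycle 0 → 0: weight = 6, length = 1, mean = 6/1 ≈ 6.000
  cycle 1 → 1: weight = 6, length = 1, mean = 6/1 ≈ 6.000
  cycle 2 → 2: weight = 4, length = 1, mean = 4/1 ≈ 4.000
  cycle 0 → 1 → 0: weight = 10, length = 2, mean = 10/2 ≈ 5.000
  cycle 0 → 2 → 0: weight = 7, length = 2, mean = 7/2 ≈ 3.500
  cycle 1 → 0 → 1: weight = 10, length = 2, mean = 10/2 ≈ 5.000
Minimum mean = 2.667, attained e.g. along the cycle 0 → 1 → 2 → 0 with weight 8 and length 3. So λ(A) = 8/3 = 8/3.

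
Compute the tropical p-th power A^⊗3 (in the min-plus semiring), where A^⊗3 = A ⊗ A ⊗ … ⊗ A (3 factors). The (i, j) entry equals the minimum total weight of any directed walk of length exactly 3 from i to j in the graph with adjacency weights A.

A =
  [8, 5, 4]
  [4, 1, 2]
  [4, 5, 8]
A^⊗3 =
  [10, 7, 8]
  [6, 3, 4]
  [10, 7, 8]

Each entry (A^⊗3)_ij equals the minimum over all length-3 walks i = v_0 → v_1 → … → v_3 = j of Σ_t A[v_t][v_{t+1}]. For example, for (i, j) = (0, 2) we minimise over 9 possible intermediate vertex sequences; the minimum is 8, attained along the walk 0 → 1 → 1 → 2.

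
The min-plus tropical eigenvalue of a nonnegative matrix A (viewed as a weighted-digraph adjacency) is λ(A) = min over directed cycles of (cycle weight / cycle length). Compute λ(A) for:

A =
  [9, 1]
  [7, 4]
λ(A) = 4

Enumerate directed cycles and compute their means (weight / length). Sample:
  cycle 0 → 0: weight = 9, length = 1, mean = 9/1 ≈ 9.000
  cycle 1 → 1: weight = 4, length = 1, mean = 4/1 ≈ 4.000
  cycle 0 → 1 → 0: weight = 8, length = 2, mean = 8/2 ≈ 4.000
  cycle 1 → 0 → 1: weight = 8, length = 2, mean = 8/2 ≈ 4.000
Minimum mean = 4.000, attained e.g. along the cycle 1 → 1 with weight 4 and length 1. So λ(A) = 4/1 = 4.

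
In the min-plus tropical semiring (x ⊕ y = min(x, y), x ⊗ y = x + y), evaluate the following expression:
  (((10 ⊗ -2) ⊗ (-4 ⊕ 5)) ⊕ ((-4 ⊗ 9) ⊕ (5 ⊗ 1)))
(((10 ⊗ -2) ⊗ (-4 ⊕ 5)) ⊕ ((-4 ⊗ 9) ⊕ (5 ⊗ 1))) = 4

Expand innermost to outermost. Recall ⊕ takes the minimum of its arguments and ⊗ takes their sum. Working out the expression (((10 ⊗ -2) ⊗ (-4 ⊕ 5)) ⊕ ((-4 ⊗ 9) ⊕ (5 ⊗ 1))) gives 4.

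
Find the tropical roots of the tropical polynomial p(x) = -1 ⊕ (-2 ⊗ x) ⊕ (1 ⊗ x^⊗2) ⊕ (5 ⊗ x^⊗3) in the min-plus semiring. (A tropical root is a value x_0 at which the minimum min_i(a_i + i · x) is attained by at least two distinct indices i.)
Roots: {-4, -3, 1}

Each tropical root is a break point of the lower envelope of the lines y = a_i + i · x (there are 4 lines, with slopes 0, 1, ..., 3). Only the lines that attain the minimum somewhere contribute to roots; other lines are dominated. Here the surviving (envelope) indices are i = 3, i = 2, i = 1, i = 0.
Intersections between consecutive envelope lines give the roots: for adjacent envelope indices i < j the intersection is x = (a_i − a_j) / (j − i). Reading off the sorted break points: {-4, -3, 1}.
Verification: at each break x_0, at least two indices attain the minimum of min_i(a_i + i · x_0).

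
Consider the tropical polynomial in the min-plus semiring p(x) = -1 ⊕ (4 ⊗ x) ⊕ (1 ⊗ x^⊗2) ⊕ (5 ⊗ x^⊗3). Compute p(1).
p(1) = -1

A tropical monomial a ⊗ x^⊗i evaluates to a + i · x. Evaluating each term at x = 1:
  Term 0 contributes -1 + 0 · 1 = -1
  Term 1 contributes 4 + 1 · 1 = 5
  Term 2 contributes 1 + 2 · 1 = 3
  Term 3 contributes 5 + 3 · 1 = 8
p(1) = ⊕ of these = min[-1, 5, 3, 8] = -1.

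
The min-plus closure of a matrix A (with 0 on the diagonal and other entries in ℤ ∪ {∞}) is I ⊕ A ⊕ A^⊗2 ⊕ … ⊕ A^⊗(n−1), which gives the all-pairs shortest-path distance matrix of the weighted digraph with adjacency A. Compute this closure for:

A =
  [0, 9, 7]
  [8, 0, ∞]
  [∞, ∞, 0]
Closure =
  [0, 9, 7]
  [8, 0, 15]
  [∞, ∞, 0]

This is the Floyd-Warshall all-pairs shortest-path computation. For each intermediate vertex k = 0, 1, …, 2, update dist[i][j] ← min(dist[i][j], dist[i][k] + dist[k][j]). The final matrix gives, for each (i, j), the minimum total weight of any directed path from i to j (possibly empty when i = j).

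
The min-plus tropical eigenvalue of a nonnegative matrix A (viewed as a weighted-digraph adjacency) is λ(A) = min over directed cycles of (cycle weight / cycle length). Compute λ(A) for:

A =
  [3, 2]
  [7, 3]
λ(A) = 3

Enumerate directed cycles and compute their means (weight / length). Sample:
  cycle 0 → 0: weight = 3, length = 1, mean = 3/1 ≈ 3.000
  cycle 1 → 1: weight = 3, length = 1, mean = 3/1 ≈ 3.000
  cycle 0 → 1 → 0: weight = 9, length = 2, mean = 9/2 ≈ 4.500
  cycle 1 → 0 → 1: weight = 9, length = 2, mean = 9/2 ≈ 4.500
Minimum mean = 3.000, attained e.g. along the cycle 0 → 0 with weight 3 and length 1. So λ(A) = 3/1 = 3.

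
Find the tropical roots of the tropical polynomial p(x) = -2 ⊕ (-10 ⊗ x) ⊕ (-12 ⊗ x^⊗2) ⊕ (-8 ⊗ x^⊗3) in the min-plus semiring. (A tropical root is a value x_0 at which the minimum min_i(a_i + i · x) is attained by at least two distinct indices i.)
Roots: {-4, 2, 8}

Each tropical root is a break point of the lower envelope of the lines y = a_i + i · x (there are 4 lines, with slopes 0, 1, ..., 3). Only the lines that attain the minimum somewhere contribute to roots; other lines are dominated. Here the surviving (envelope) indices are i = 3, i = 2, i = 1, i = 0.
Intersections between consecutive envelope lines give the roots: for adjacent envelope indices i < j the intersection is x = (a_i − a_j) / (j − i). Reading off the sorted break points: {-4, 2, 8}.
Verification: at each break x_0, at least two indices attain the minimum of min_i(a_i + i · x_0).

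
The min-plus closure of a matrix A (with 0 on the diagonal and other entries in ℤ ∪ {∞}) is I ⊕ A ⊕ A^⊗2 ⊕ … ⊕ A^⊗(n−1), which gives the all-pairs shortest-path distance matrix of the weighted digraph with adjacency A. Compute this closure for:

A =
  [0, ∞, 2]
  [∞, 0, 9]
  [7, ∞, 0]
Closure =
  [0, ∞, 2]
  [16, 0, 9]
  [7, ∞, 0]

This is the Floyd-Warshall all-pairs shortest-path computation. For each intermediate vertex k = 0, 1, …, 2, update dist[i][j] ← min(dist[i][j], dist[i][k] + dist[k][j]). The final matrix gives, for each (i, j), the minimum total weight of any directed path from i to j (possibly empty when i = j).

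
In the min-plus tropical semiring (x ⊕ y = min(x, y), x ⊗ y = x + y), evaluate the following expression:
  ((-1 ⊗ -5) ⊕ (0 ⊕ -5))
((-1 ⊗ -5) ⊕ (0 ⊕ -5)) = -6

Expand innermost to outermost. Recall ⊕ takes the minimum of its arguments and ⊗ takes their sum. Working out the expression ((-1 ⊗ -5) ⊕ (0 ⊕ -5)) gives -6.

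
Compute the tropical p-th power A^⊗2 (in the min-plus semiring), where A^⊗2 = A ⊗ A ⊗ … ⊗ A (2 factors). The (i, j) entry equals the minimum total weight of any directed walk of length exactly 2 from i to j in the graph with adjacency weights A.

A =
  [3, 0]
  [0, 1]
A^⊗2 =
  [0, 1]
  [1, 0]

Each entry (A^⊗2)_ij equals the minimum over all length-2 walks i = v_0 → v_1 → … → v_2 = j of Σ_t A[v_t][v_{t+1}]. For example, for (i, j) = (0, 1) we minimise over 2 possible intermediate vertex sequences; the minimum is 1, attained along the walk 0 → 1 → 1.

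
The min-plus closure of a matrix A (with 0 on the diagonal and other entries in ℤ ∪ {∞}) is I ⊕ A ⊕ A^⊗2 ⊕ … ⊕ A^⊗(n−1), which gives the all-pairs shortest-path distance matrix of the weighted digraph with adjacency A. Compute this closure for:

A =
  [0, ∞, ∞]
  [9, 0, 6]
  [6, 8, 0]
Closure =
  [0, ∞, ∞]
  [9, 0, 6]
  [6, 8, 0]

This is the Floyd-Warshall all-pairs shortest-path computation. For each intermediate vertex k = 0, 1, …, 2, update dist[i][j] ← min(dist[i][j], dist[i][k] + dist[k][j]). The final matrix gives, for each (i, j), the minimum total weight of any directed path from i to j (possibly empty when i = j).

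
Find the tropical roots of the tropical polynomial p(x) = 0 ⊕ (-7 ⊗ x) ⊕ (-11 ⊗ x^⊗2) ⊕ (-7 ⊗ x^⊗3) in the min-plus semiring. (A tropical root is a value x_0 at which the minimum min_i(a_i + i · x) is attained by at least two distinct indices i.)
Roots: {-4, 4, 7}

Each tropical root is a break point of the lower envelope of the lines y = a_i + i · x (there are 4 lines, with slopes 0, 1, ..., 3). Only the lines that attain the minimum somewhere contribute to roots; other lines are dominated. Here the surviving (envelope) indices are i = 3, i = 2, i = 1, i = 0.
Intersections between consecutive envelope lines give the roots: for adjacent envelope indices i < j the intersection is x = (a_i − a_j) / (j − i). Reading off the sorted break points: {-4, 4, 7}.
Verification: at each break x_0, at least two indices attain the minimum of min_i(a_i + i · x_0).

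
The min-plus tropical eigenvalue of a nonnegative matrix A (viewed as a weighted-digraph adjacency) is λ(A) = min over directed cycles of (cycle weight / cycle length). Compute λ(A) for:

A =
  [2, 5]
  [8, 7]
λ(A) = 2

Enumerate directed cycles and compute their means (weight / length). Sample:
  cycle 0 → 0: weight = 2, length = 1, mean = 2/1 ≈ 2.000
  cycle 1 → 1: weight = 7, length = 1, mean = 7/1 ≈ 7.000
  cycle 0 → 1 → 0: weight = 13, length = 2, mean = 13/2 ≈ 6.500
  cycle 1 → 0 → 1: weight = 13, length = 2, mean = 13/2 ≈ 6.500
Minimum mean = 2.000, attained e.g. along the cycle 0 → 0 with weight 2 and length 1. So λ(A) = 2/1 = 2.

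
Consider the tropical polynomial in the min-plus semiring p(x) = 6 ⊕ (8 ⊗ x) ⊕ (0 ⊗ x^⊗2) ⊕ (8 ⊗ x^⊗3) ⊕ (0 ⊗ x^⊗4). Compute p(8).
p(8) = 6

A tropical monomial a ⊗ x^⊗i evaluates to a + i · x. Evaluating each term at x = 8:
  Term 0 contributes 6 + 0 · 8 = 6
  Term 1 contributes 8 + 1 · 8 = 16
  Term 2 contributes 0 + 2 · 8 = 16
  Term 3 contributes 8 + 3 · 8 = 32
  Term 4 contributes 0 + 4 · 8 = 32
p(8) = ⊕ of these = min[6, 16, 16, 32, 32] = 6.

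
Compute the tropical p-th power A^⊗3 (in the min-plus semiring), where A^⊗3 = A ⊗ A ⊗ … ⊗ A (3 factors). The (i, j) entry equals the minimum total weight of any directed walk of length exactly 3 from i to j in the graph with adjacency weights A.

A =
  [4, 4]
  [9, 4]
A^⊗3 =
  [12, 12]
  [17, 12]

Each entry (A^⊗3)_ij equals the minimum over all length-3 walks i = v_0 → v_1 → … → v_3 = j of Σ_t A[v_t][v_{t+1}]. For example, for (i, j) = (0, 1) we minimise over 4 possible intermediate vertex sequences; the minimum is 12, attained along the walk 0 → 0 → 0 → 1.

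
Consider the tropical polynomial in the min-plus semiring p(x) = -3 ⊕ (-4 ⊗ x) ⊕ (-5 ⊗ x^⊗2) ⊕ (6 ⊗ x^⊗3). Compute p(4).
p(4) = -3

A tropical monomial a ⊗ x^⊗i evaluates to a + i · x. Evaluating each term at x = 4:
  Term 0 contributes -3 + 0 · 4 = -3
  Term 1 contributes -4 + 1 · 4 = 0
  Term 2 contributes -5 + 2 · 4 = 3
  Term 3 contributes 6 + 3 · 4 = 18
p(4) = ⊕ of these = min[-3, 0, 3, 18] = -3.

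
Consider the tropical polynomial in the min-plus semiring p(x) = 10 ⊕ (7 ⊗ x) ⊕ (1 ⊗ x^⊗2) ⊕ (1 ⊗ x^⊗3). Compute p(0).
p(0) = 1

A tropical monomial a ⊗ x^⊗i evaluates to a + i · x. Evaluating each term at x = 0:
  Term 0 contributes 10 + 0 · 0 = 10
  Term 1 contributes 7 + 1 · 0 = 7
  Term 2 contributes 1 + 2 · 0 = 1
  Term 3 contributes 1 + 3 · 0 = 1
p(0) = ⊕ of these = min[10, 7, 1, 1] = 1.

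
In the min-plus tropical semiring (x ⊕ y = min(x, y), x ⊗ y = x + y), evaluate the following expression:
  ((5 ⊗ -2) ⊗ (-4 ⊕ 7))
((5 ⊗ -2) ⊗ (-4 ⊕ 7)) = -1

Expand innermost to outermost. Recall ⊕ takes the minimum of its arguments and ⊗ takes their sum. Working out the expression ((5 ⊗ -2) ⊗ (-4 ⊕ 7)) gives -1.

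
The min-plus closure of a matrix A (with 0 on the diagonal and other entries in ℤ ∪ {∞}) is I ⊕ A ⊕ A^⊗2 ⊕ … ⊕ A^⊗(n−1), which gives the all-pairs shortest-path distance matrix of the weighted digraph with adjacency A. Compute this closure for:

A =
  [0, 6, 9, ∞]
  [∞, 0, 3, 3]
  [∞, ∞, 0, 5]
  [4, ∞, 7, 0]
Closure =
  [0, 6, 9, 9]
  [7, 0, 3, 3]
  [9, 15, 0, 5]
  [4, 10, 7, 0]

This is the Floyd-Warshall all-pairs shortest-path computation. For each intermediate vertex k = 0, 1, …, 3, update dist[i][j] ← min(dist[i][j], dist[i][k] + dist[k][j]). The final matrix gives, for each (i, j), the minimum total weight of any directed path from i to j (possibly empty when i = j).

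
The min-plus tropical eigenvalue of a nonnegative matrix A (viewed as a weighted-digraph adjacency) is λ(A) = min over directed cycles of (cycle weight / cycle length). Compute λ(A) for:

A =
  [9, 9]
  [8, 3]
λ(A) = 3

Enumerate directed cycles and compute their means (weight / length). Sample:
  cycle 0 → 0: weight = 9, length = 1, mean = 9/1 ≈ 9.000
  cycle 1 → 1: weight = 3, length = 1, mean = 3/1 ≈ 3.000
  cycle 0 → 1 → 0: weight = 17, length = 2, mean = 17/2 ≈ 8.500
  cycle 1 → 0 → 1: weight = 17, length = 2, mean = 17/2 ≈ 8.500
Minimum mean = 3.000, attained e.g. along the cycle 1 → 1 with weight 3 and length 1. So λ(A) = 3/1 = 3.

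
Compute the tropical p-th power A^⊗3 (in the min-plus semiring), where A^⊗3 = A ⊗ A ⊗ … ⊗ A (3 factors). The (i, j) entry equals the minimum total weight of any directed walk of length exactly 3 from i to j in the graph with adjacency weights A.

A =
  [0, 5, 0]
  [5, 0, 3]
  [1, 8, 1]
A^⊗3 =
  [0, 5, 0]
  [4, 0, 3]
  [1, 6, 1]

Each entry (A^⊗3)_ij equals the minimum over all length-3 walks i = v_0 → v_1 → … → v_3 = j of Σ_t A[v_t][v_{t+1}]. For example, for (i, j) = (0, 2) we minimise over 9 possible intermediate vertex sequences; the minimum is 0, attained along the walk 0 → 0 → 0 → 2.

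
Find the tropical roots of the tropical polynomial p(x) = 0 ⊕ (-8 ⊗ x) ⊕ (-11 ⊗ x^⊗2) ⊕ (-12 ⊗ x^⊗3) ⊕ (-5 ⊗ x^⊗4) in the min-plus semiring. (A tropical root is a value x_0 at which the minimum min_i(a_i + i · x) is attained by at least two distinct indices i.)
Roots: {-7, 1, 3, 8}

Each tropical root is a break point of the lower envelope of the lines y = a_i + i · x (there are 5 lines, with slopes 0, 1, ..., 4). Only the lines that attain the minimum somewhere contribute to roots; other lines are dominated. Here the surviving (envelope) indices are i = 4, i = 3, i = 2, i = 1, i = 0.
Intersections between consecutive envelope lines give the roots: for adjacent envelope indices i < j the intersection is x = (a_i − a_j) / (j − i). Reading off the sorted break points: {-7, 1, 3, 8}.
Verification: at each break x_0, at least two indices attain the minimum of min_i(a_i + i · x_0).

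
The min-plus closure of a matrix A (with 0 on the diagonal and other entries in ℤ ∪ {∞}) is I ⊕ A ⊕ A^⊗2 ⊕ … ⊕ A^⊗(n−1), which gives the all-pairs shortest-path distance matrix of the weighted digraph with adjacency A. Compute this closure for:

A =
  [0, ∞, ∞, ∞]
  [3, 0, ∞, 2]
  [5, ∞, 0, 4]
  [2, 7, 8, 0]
Closure =
  [0, ∞, ∞, ∞]
  [3, 0, 10, 2]
  [5, 11, 0, 4]
  [2, 7, 8, 0]

This is the Floyd-Warshall all-pairs shortest-path computation. For each intermediate vertex k = 0, 1, …, 3, update dist[i][j] ← min(dist[i][j], dist[i][k] + dist[k][j]). The final matrix gives, for each (i, j), the minimum total weight of any directed path from i to j (possibly empty when i = j).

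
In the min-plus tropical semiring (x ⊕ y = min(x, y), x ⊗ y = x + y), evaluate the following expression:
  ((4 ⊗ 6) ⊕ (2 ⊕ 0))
((4 ⊗ 6) ⊕ (2 ⊕ 0)) = 0

Expand innermost to outermost. Recall ⊕ takes the minimum of its arguments and ⊗ takes their sum. Working out the expression ((4 ⊗ 6) ⊕ (2 ⊕ 0)) gives 0.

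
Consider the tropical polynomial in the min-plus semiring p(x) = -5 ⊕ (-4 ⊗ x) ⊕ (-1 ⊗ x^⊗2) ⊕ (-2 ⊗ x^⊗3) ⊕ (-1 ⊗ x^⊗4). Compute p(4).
p(4) = -5

A tropical monomial a ⊗ x^⊗i evaluates to a + i · x. Evaluating each term at x = 4:
  Term 0 contributes -5 + 0 · 4 = -5
  Term 1 contributes -4 + 1 · 4 = 0
  Term 2 contributes -1 + 2 · 4 = 7
  Term 3 contributes -2 + 3 · 4 = 10
  Term 4 contributes -1 + 4 · 4 = 15
p(4) = ⊕ of these = min[-5, 0, 7, 10, 15] = -5.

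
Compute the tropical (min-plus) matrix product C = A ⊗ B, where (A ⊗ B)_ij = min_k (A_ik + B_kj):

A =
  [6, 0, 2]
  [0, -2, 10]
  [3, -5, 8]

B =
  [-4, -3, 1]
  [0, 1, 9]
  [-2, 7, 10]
A ⊗ B =
  [0, 1, 7]
  [-4, -3, 1]
  [-5, -4, 4]

Apply the min-plus product entry-by-entry:
  C[0][0] = min over k of (A[0][0] + B[0][0] = 6 + -4 = 2, A[0][1] + B[1][0] = 0 + 0 = 0, A[0][2] + B[2][0] = 2 + -2 = 0) = 0 (attained at k = 1)
  C[0][1] = min over k of (A[0][0] + B[0][1] = 6 + -3 = 3, A[0][1] + B[1][1] = 0 + 1 = 1, A[0][2] + B[2][1] = 2 + 7 = 9) = 1 (attained at k = 1)
  C[0][2] = min over k of (A[0][0] + B[0][2] = 6 + 1 = 7, A[0][1] + B[1][2] = 0 + 9 = 9, A[0][2] + B[2][2] = 2 + 10 = 12) = 7 (attained at k = 0)
  C[1][0] = min over k of (A[1][0] + B[0][0] = 0 + -4 = -4, A[1][1] + B[1][0] = -2 + 0 = -2, A[1][2] + B[2][0] = 10 + -2 = 8) = -4 (attained at k = 0)
  C[1][1] = min over k of (A[1][0] + B[0][1] = 0 + -3 = -3, A[1][1] + B[1][1] = -2 + 1 = -1, A[1][2] + B[2][1] = 10 + 7 = 17) = -3 (attained at k = 0)
  C[1][2] = min over k of (A[1][0] + B[0][2] = 0 + 1 = 1, A[1][1] + B[1][2] = -2 + 9 = 7, A[1][2] + B[2][2] = 10 + 10 = 20) = 1 (attained at k = 0)
  C[2][0] = min over k of (A[2][0] + B[0][0] = 3 + -4 = -1, A[2][1] + B[1][0] = -5 + 0 = -5, A[2][2] + B[2][0] = 8 + -2 = 6) = -5 (attained at k = 1)
  C[2][1] = min over k of (A[2][0] + B[0][1] = 3 + -3 = 0, A[2][1] + B[1][1] = -5 + 1 = -4, A[2][2] + B[2][1] = 8 + 7 = 15) = -4 (attained at k = 1)
  C[2][2] = min over k of (A[2][0] + B[0][2] = 3 + 1 = 4, A[2][1] + B[1][2] = -5 + 9 = 4, A[2][2] + B[2][2] = 8 + 10 = 18) = 4 (attained at k = 0)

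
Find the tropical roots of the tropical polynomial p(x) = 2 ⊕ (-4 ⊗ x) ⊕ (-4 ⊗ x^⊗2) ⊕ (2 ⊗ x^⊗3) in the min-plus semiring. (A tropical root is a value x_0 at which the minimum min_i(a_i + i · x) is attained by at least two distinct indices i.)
Roots: {-6, 0, 6}

Each tropical root is a break point of the lower envelope of the lines y = a_i + i · x (there are 4 lines, with slopes 0, 1, ..., 3). Only the lines that attain the minimum somewhere contribute to roots; other lines are dominated. Here the surviving (envelope) indices are i = 3, i = 2, i = 1, i = 0.
Intersections between consecutive envelope lines give the roots: for adjacent envelope indices i < j the intersection is x = (a_i − a_j) / (j − i). Reading off the sorted break points: {-6, 0, 6}.
Verification: at each break x_0, at least two indices attain the minimum of min_i(a_i + i · x_0).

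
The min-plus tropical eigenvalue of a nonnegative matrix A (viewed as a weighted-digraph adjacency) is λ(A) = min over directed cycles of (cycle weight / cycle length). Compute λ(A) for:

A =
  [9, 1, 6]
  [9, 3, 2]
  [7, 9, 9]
λ(A) = 3

Enumerate directed cycles and compute their means (weight / length). Sample:
  cycle 0 → 0: weight = 9, length = 1, mean = 9/1 ≈ 9.000
  cycle 1 → 1: weight = 3, length = 1, mean = 3/1 ≈ 3.000
  cycle 2 → 2: weight = 9, length = 1, mean = 9/1 ≈ 9.000
  cycle 0 → 1 → 0: weight = 10, length = 2, mean = 10/2 ≈ 5.000
  cycle 0 → 2 → 0: weight = 13, length = 2, mean = 13/2 ≈ 6.500
  cycle 1 → 0 → 1: weight = 10, length = 2, mean = 10/2 ≈ 5.000
Minimum mean = 3.000, attained e.g. along the cycle 1 → 1 with weight 3 and length 1. So λ(A) = 3/1 = 3.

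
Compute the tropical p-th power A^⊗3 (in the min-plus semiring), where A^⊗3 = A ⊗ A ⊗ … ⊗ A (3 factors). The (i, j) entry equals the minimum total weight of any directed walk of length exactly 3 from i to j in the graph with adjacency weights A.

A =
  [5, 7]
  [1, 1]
A^⊗3 =
  [9, 9]
  [3, 3]

Each entry (A^⊗3)_ij equals the minimum over all length-3 walks i = v_0 → v_1 → … → v_3 = j of Σ_t A[v_t][v_{t+1}]. For example, for (i, j) = (0, 1) we minimise over 4 possible intermediate vertex sequences; the minimum is 9, attained along the walk 0 → 1 → 1 → 1.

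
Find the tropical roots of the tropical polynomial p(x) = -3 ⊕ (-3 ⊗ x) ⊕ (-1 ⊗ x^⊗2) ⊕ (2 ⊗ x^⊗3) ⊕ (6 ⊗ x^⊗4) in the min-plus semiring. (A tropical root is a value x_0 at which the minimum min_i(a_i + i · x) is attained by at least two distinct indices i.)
Roots: {-4, -3, -2, 0}

Each tropical root is a break point of the lower envelope of the lines y = a_i + i · x (there are 5 lines, with slopes 0, 1, ..., 4). Only the lines that attain the minimum somewhere contribute to roots; other lines are dominated. Here the surviving (envelope) indices are i = 4, i = 3, i = 2, i = 1, i = 0.
Intersections between consecutive envelope lines give the roots: for adjacent envelope indices i < j the intersection is x = (a_i − a_j) / (j − i). Reading off the sorted break points: {-4, -3, -2, 0}.
Verification: at each break x_0, at least two indices attain the minimum of min_i(a_i + i · x_0).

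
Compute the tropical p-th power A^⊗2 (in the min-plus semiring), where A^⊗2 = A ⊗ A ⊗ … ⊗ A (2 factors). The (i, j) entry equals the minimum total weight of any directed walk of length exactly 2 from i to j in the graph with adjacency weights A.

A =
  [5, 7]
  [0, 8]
A^⊗2 =
  [7, 12]
  [5, 7]

Each entry (A^⊗2)_ij equals the minimum over all length-2 walks i = v_0 → v_1 → … → v_2 = j of Σ_t A[v_t][v_{t+1}]. For example, for (i, j) = (0, 1) we minimise over 2 possible intermediate vertex sequences; the minimum is 12, attained along the walk 0 → 0 → 1.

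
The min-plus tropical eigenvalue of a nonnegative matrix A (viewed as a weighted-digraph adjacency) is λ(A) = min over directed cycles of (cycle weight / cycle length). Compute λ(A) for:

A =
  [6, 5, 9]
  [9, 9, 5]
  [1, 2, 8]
λ(A) = 7/2

Enumerate directed cycles and compute their means (weight / length). Sample:
  cycle 0 → 0: weight = 6, length = 1, mean = 6/1 ≈ 6.000
  cycle 1 → 1: weight = 9, length = 1, mean = 9/1 ≈ 9.000
  cycle 2 → 2: weight = 8, length = 1, mean = 8/1 ≈ 8.000
  cycle 0 → 1 → 0: weight = 14, length = 2, mean = 14/2 ≈ 7.000
  cycle 0 → 2 → 0: weight = 10, length = 2, mean = 10/2 ≈ 5.000
  cycle 1 → 0 → 1: weight = 14, length = 2, mean = 14/2 ≈ 7.000
Minimum mean = 3.500, attained e.g. along the cycle 1 → 2 → 1 with weight 7 and length 2. So λ(A) = 7/2 = 7/2.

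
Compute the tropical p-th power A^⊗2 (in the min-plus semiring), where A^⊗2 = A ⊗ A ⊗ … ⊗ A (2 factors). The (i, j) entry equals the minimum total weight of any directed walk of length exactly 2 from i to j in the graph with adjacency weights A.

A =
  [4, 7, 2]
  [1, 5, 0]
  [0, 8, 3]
A^⊗2 =
  [2, 10, 5]
  [0, 8, 3]
  [3, 7, 2]

Each entry (A^⊗2)_ij equals the minimum over all length-2 walks i = v_0 → v_1 → … → v_2 = j of Σ_t A[v_t][v_{t+1}]. For example, for (i, j) = (0, 2) we minimise over 3 possible intermediate vertex sequences; the minimum is 5, attained along the walk 0 → 2 → 2.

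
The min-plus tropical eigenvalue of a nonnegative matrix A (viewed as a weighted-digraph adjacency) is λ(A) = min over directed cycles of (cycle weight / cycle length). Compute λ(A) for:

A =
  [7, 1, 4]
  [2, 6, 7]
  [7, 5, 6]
λ(A) = 3/2

Enumerate directed cycles and compute their means (weight / length). Sample:
  cycle 0 → 0: weight = 7, length = 1, mean = 7/1 ≈ 7.000
  cycle 1 → 1: weight = 6, length = 1, mean = 6/1 ≈ 6.000
  cycle 2 → 2: weight = 6, length = 1, mean = 6/1 ≈ 6.000
  cycle 0 → 1 → 0: weight = 3, length = 2, mean = 3/2 ≈ 1.500
  cycle 0 → 2 → 0: weight = 11, length = 2, mean = 11/2 ≈ 5.500
  cycle 1 → 0 → 1: weight = 3, length = 2, mean = 3/2 ≈ 1.500
Minimum mean = 1.500, attained e.g. along the cycle 0 → 1 → 0 with weight 3 and length 2. So λ(A) = 3/2 = 3/2.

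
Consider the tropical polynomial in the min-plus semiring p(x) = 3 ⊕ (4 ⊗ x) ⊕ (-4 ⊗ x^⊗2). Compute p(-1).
p(-1) = -6

A tropical monomial a ⊗ x^⊗i evaluates to a + i · x. Evaluating each term at x = -1:
  Term 0 contributes 3 + 0 · -1 = 3
  Term 1 contributes 4 + 1 · -1 = 3
  Term 2 contributes -4 + 2 · -1 = -6
p(-1) = ⊕ of these = min[3, 3, -6] = -6.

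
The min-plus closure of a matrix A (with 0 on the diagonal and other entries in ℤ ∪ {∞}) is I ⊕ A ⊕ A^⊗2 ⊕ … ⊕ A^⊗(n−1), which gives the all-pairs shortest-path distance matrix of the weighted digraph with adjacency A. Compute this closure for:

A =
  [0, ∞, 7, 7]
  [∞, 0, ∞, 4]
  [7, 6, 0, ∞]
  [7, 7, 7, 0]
Closure =
  [0, 13, 7, 7]
  [11, 0, 11, 4]
  [7, 6, 0, 10]
  [7, 7, 7, 0]

This is the Floyd-Warshall all-pairs shortest-path computation. For each intermediate vertex k = 0, 1, …, 3, update dist[i][j] ← min(dist[i][j], dist[i][k] + dist[k][j]). The final matrix gives, for each (i, j), the minimum total weight of any directed path from i to j (possibly empty when i = j).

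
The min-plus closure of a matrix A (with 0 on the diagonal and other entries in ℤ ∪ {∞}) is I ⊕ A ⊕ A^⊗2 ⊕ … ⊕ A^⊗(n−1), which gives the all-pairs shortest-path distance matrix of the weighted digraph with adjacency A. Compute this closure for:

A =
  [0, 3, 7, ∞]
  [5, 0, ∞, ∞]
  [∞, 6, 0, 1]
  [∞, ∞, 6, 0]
Closure =
  [0, 3, 7, 8]
  [5, 0, 12, 13]
  [11, 6, 0, 1]
  [17, 12, 6, 0]

This is the Floyd-Warshall all-pairs shortest-path computation. For each intermediate vertex k = 0, 1, …, 3, update dist[i][j] ← min(dist[i][j], dist[i][k] + dist[k][j]). The final matrix gives, for each (i, j), the minimum total weight of any directed path from i to j (possibly empty when i = j).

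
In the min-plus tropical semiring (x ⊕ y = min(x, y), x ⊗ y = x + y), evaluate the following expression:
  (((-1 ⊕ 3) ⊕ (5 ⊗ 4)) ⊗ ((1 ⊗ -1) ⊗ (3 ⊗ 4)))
(((-1 ⊕ 3) ⊕ (5 ⊗ 4)) ⊗ ((1 ⊗ -1) ⊗ (3 ⊗ 4))) = 6

Expand innermost to outermost. Recall ⊕ takes the minimum of its arguments and ⊗ takes their sum. Working out the expression (((-1 ⊕ 3) ⊕ (5 ⊗ 4)) ⊗ ((1 ⊗ -1) ⊗ (3 ⊗ 4))) gives 6.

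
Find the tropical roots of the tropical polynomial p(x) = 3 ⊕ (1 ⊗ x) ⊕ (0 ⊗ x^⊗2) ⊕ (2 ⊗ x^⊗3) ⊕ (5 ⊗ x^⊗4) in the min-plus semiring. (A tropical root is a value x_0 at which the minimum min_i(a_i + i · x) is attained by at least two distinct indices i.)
Roots: {-3, -2, 1, 2}

Each tropical root is a break point of the lower envelope of the lines y = a_i + i · x (there are 5 lines, with slopes 0, 1, ..., 4). Only the lines that attain the minimum somewhere contribute to roots; other lines are dominated. Here the surviving (envelope) indices are i = 4, i = 3, i = 2, i = 1, i = 0.
Intersections between consecutive envelope lines give the roots: for adjacent envelope indices i < j the intersection is x = (a_i − a_j) / (j − i). Reading off the sorted break points: {-3, -2, 1, 2}.
Verification: at each break x_0, at least two indices attain the minimum of min_i(a_i + i · x_0).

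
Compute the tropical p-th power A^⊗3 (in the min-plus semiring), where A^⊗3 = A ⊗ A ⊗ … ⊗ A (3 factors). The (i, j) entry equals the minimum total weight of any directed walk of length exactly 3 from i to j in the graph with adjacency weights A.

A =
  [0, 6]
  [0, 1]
A^⊗3 =
  [0, 6]
  [0, 3]

Each entry (A^⊗3)_ij equals the minimum over all length-3 walks i = v_0 → v_1 → … → v_3 = j of Σ_t A[v_t][v_{t+1}]. For example, for (i, j) = (0, 1) we minimise over 4 possible intermediate vertex sequences; the minimum is 6, attained along the walk 0 → 0 → 0 → 1.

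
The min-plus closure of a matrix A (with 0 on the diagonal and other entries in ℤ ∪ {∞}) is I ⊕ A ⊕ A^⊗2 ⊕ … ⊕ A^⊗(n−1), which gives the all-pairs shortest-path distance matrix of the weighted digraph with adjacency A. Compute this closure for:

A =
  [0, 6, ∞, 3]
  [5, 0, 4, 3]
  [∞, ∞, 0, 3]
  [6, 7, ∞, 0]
Closure =
  [0, 6, 10, 3]
  [5, 0, 4, 3]
  [9, 10, 0, 3]
  [6, 7, 11, 0]

This is the Floyd-Warshall all-pairs shortest-path computation. For each intermediate vertex k = 0, 1, …, 3, update dist[i][j] ← min(dist[i][j], dist[i][k] + dist[k][j]). The final matrix gives, for each (i, j), the minimum total weight of any directed path from i to j (possibly empty when i = j).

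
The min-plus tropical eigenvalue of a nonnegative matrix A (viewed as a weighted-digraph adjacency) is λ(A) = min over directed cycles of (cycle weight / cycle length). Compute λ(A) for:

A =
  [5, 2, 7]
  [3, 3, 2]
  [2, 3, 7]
λ(A) = 2

Enumerate directed cycles and compute their means (weight / length). Sample:
  cycle 0 → 0: weight = 5, length = 1, mean = 5/1 ≈ 5.000
  cycle 1 → 1: weight = 3, length = 1, mean = 3/1 ≈ 3.000
  cycle 2 → 2: weight = 7, length = 1, mean = 7/1 ≈ 7.000
  cycle 0 → 1 → 0: weight = 5, length = 2, mean = 5/2 ≈ 2.500
  cycle 0 → 2 → 0: weight = 9, length = 2, mean = 9/2 ≈ 4.500
  cycle 1 → 0 → 1: weight = 5, length = 2, mean = 5/2 ≈ 2.500
Minimum mean = 2.000, attained e.g. along the cycle 0 → 1 → 2 → 0 with weight 6 and length 3. So λ(A) = 6/3 = 2.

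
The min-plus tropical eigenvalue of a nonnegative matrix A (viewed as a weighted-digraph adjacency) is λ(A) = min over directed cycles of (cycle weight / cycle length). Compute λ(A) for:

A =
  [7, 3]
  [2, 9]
λ(A) = 5/2

Enumerate directed cycles and compute their means (weight / length). Sample:
  cycle 0 → 0: weight = 7, length = 1, mean = 7/1 ≈ 7.000
  cycle 1 → 1: weight = 9, length = 1, mean = 9/1 ≈ 9.000
  cycle 0 → 1 → 0: weight = 5, length = 2, mean = 5/2 ≈ 2.500
  cycle 1 → 0 → 1: weight = 5, length = 2, mean = 5/2 ≈ 2.500
Minimum mean = 2.500, attained e.g. along the cycle 0 → 1 → 0 with weight 5 and length 2. So λ(A) = 5/2 = 5/2.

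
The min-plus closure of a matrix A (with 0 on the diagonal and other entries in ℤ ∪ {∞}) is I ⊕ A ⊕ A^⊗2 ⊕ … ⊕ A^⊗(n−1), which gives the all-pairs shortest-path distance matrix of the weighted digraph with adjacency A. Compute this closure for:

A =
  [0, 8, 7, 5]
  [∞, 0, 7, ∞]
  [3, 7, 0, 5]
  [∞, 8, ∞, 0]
Closure =
  [0, 8, 7, 5]
  [10, 0, 7, 12]
  [3, 7, 0, 5]
  [18, 8, 15, 0]

This is the Floyd-Warshall all-pairs shortest-path computation. For each intermediate vertex k = 0, 1, …, 3, update dist[i][j] ← min(dist[i][j], dist[i][k] + dist[k][j]). The final matrix gives, for each (i, j), the minimum total weight of any directed path from i to j (possibly empty when i = j).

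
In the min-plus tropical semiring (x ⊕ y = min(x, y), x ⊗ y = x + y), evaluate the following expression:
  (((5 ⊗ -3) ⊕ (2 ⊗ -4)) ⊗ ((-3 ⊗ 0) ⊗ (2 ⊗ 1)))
(((5 ⊗ -3) ⊕ (2 ⊗ -4)) ⊗ ((-3 ⊗ 0) ⊗ (2 ⊗ 1))) = -2

Expand innermost to outermost. Recall ⊕ takes the minimum of its arguments and ⊗ takes their sum. Working out the expression (((5 ⊗ -3) ⊕ (2 ⊗ -4)) ⊗ ((-3 ⊗ 0) ⊗ (2 ⊗ 1))) gives -2.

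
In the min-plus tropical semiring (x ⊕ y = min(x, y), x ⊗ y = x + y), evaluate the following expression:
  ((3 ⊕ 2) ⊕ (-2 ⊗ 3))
((3 ⊕ 2) ⊕ (-2 ⊗ 3)) = 1

Expand innermost to outermost. Recall ⊕ takes the minimum of its arguments and ⊗ takes their sum. Working out the expression ((3 ⊕ 2) ⊕ (-2 ⊗ 3)) gives 1.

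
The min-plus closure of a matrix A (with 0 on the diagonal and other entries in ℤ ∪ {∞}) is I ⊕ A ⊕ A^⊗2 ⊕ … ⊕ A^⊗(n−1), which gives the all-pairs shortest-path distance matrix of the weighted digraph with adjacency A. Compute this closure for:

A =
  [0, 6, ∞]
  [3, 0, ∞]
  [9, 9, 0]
Closure =
  [0, 6, ∞]
  [3, 0, ∞]
  [9, 9, 0]

This is the Floyd-Warshall all-pairs shortest-path computation. For each intermediate vertex k = 0, 1, …, 2, update dist[i][j] ← min(dist[i][j], dist[i][k] + dist[k][j]). The final matrix gives, for each (i, j), the minimum total weight of any directed path from i to j (possibly empty when i = j).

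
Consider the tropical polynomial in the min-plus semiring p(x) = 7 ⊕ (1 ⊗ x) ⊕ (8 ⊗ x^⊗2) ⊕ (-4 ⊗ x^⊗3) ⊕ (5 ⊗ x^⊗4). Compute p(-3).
p(-3) = -13

A tropical monomial a ⊗ x^⊗i evaluates to a + i · x. Evaluating each term at x = -3:
  Term 0 contributes 7 + 0 · -3 = 7
  Term 1 contributes 1 + 1 · -3 = -2
  Term 2 contributes 8 + 2 · -3 = 2
  Term 3 contributes -4 + 3 · -3 = -13
  Term 4 contributes 5 + 4 · -3 = -7
p(-3) = ⊕ of these = min[7, -2, 2, -13, -7] = -13.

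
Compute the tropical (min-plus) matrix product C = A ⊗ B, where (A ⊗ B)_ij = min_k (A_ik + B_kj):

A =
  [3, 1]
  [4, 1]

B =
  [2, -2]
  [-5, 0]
A ⊗ B =
  [-4, 1]
  [-4, 1]

Apply the min-plus product entry-by-entry:
  C[0][0] = min over k of (A[0][0] + B[0][0] = 3 + 2 = 5, A[0][1] + B[1][0] = 1 + -5 = -4) = -4 (attained at k = 1)
  C[0][1] = min over k of (A[0][0] + B[0][1] = 3 + -2 = 1, A[0][1] + B[1][1] = 1 + 0 = 1) = 1 (attained at k = 0)
  C[1][0] = min over k of (A[1][0] + B[0][0] = 4 + 2 = 6, A[1][1] + B[1][0] = 1 + -5 = -4) = -4 (attained at k = 1)
  C[1][1] = min over k of (A[1][0] + B[0][1] = 4 + -2 = 2, A[1][1] + B[1][1] = 1 + 0 = 1) = 1 (attained at k = 1)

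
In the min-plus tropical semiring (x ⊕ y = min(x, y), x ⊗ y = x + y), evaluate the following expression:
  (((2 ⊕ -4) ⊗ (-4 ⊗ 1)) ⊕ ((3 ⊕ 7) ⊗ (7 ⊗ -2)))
(((2 ⊕ -4) ⊗ (-4 ⊗ 1)) ⊕ ((3 ⊕ 7) ⊗ (7 ⊗ -2))) = -7

Expand innermost to outermost. Recall ⊕ takes the minimum of its arguments and ⊗ takes their sum. Working out the expression (((2 ⊕ -4) ⊗ (-4 ⊗ 1)) ⊕ ((3 ⊕ 7) ⊗ (7 ⊗ -2))) gives -7.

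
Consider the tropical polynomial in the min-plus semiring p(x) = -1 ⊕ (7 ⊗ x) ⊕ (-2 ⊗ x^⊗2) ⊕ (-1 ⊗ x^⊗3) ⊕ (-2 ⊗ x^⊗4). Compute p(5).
p(5) = -1

A tropical monomial a ⊗ x^⊗i evaluates to a + i · x. Evaluating each term at x = 5:
  Term 0 contributes -1 + 0 · 5 = -1
  Term 1 contributes 7 + 1 · 5 = 12
  Term 2 contributes -2 + 2 · 5 = 8
  Term 3 contributes -1 + 3 · 5 = 14
  Term 4 contributes -2 + 4 · 5 = 18
p(5) = ⊕ of these = min[-1, 12, 8, 14, 18] = -1.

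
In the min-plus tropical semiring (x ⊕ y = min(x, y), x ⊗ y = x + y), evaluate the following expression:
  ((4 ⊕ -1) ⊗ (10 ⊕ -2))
((4 ⊕ -1) ⊗ (10 ⊕ -2)) = -3

Expand innermost to outermost. Recall ⊕ takes the minimum of its arguments and ⊗ takes their sum. Working out the expression ((4 ⊕ -1) ⊗ (10 ⊕ -2)) gives -3.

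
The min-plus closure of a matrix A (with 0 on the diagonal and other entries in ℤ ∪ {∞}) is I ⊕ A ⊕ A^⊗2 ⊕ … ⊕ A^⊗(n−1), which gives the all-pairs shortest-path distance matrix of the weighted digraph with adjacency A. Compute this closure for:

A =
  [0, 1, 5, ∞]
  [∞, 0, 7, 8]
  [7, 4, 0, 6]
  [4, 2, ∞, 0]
Closure =
  [0, 1, 5, 9]
  [12, 0, 7, 8]
  [7, 4, 0, 6]
  [4, 2, 9, 0]

This is the Floyd-Warshall all-pairs shortest-path computation. For each intermediate vertex k = 0, 1, …, 3, update dist[i][j] ← min(dist[i][j], dist[i][k] + dist[k][j]). The final matrix gives, for each (i, j), the minimum total weight of any directed path from i to j (possibly empty when i = j).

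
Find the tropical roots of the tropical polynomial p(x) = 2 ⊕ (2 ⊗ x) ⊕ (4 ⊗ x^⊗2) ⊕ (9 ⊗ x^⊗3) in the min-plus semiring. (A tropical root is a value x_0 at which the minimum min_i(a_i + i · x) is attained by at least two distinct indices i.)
Roots: {-5, -2, 0}

Each tropical root is a break point of the lower envelope of the lines y = a_i + i · x (there are 4 lines, with slopes 0, 1, ..., 3). Only the lines that attain the minimum somewhere contribute to roots; other lines are dominated. Here the surviving (envelope) indices are i = 3, i = 2, i = 1, i = 0.
Intersections between consecutive envelope lines give the roots: for adjacent envelope indices i < j the intersection is x = (a_i − a_j) / (j − i). Reading off the sorted break points: {-5, -2, 0}.
Verification: at each break x_0, at least two indices attain the minimum of min_i(a_i + i · x_0).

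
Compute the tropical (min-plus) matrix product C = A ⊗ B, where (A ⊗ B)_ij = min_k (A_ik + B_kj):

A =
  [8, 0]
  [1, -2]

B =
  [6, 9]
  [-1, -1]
A ⊗ B =
  [-1, -1]
  [-3, -3]

Apply the min-plus product entry-by-entry:
  C[0][0] = min over k of (A[0][0] + B[0][0] = 8 + 6 = 14, A[0][1] + B[1][0] = 0 + -1 = -1) = -1 (attained at k = 1)
  C[0][1] = min over k of (A[0][0] + B[0][1] = 8 + 9 = 17, A[0][1] + B[1][1] = 0 + -1 = -1) = -1 (attained at k = 1)
  C[1][0] = min over k of (A[1][0] + B[0][0] = 1 + 6 = 7, A[1][1] + B[1][0] = -2 + -1 = -3) = -3 (attained at k = 1)
  C[1][1] = min over k of (A[1][0] + B[0][1] = 1 + 9 = 10, A[1][1] + B[1][1] = -2 + -1 = -3) = -3 (attained at k = 1)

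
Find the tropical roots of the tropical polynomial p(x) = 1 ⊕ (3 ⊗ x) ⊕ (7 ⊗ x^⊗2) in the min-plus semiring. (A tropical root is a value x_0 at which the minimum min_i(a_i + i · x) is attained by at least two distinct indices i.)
Roots: {-4, -2}

Each tropical root is a break point of the lower envelope of the lines y = a_i + i · x (there are 3 lines, with slopes 0, 1, ..., 2). Only the lines that attain the minimum somewhere contribute to roots; other lines are dominated. Here the surviving (envelope) indices are i = 2, i = 1, i = 0.
Intersections between consecutive envelope lines give the roots: for adjacent envelope indices i < j the intersection is x = (a_i − a_j) / (j − i). Reading off the sorted break points: {-4, -2}.
Verification: at each break x_0, at least two indices attain the minimum of min_i(a_i + i · x_0).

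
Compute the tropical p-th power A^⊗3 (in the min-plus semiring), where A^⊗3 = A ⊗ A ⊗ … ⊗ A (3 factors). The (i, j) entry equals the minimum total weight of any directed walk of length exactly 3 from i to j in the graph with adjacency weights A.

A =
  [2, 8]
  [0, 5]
A^⊗3 =
  [6, 12]
  [4, 10]

Each entry (A^⊗3)_ij equals the minimum over all length-3 walks i = v_0 → v_1 → … → v_3 = j of Σ_t A[v_t][v_{t+1}]. For example, for (i, j) = (0, 1) we minimise over 4 possible intermediate vertex sequences; the minimum is 12, attained along the walk 0 → 0 → 0 → 1.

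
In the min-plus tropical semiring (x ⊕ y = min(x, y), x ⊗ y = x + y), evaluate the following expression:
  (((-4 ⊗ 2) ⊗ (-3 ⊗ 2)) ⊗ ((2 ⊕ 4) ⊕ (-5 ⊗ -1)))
(((-4 ⊗ 2) ⊗ (-3 ⊗ 2)) ⊗ ((2 ⊕ 4) ⊕ (-5 ⊗ -1))) = -9

Expand innermost to outermost. Recall ⊕ takes the minimum of its arguments and ⊗ takes their sum. Working out the expression (((-4 ⊗ 2) ⊗ (-3 ⊗ 2)) ⊗ ((2 ⊕ 4) ⊕ (-5 ⊗ -1))) gives -9.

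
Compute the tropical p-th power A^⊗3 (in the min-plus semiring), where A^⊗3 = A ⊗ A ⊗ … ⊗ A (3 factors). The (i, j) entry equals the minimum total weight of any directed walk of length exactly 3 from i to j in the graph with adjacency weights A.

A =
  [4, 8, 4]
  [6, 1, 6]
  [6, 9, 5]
A^⊗3 =
  [12, 10, 12]
  [8, 3, 8]
  [14, 11, 14]

Each entry (A^⊗3)_ij equals the minimum over all length-3 walks i = v_0 → v_1 → … → v_3 = j of Σ_t A[v_t][v_{t+1}]. For example, for (i, j) = (0, 2) we minimise over 9 possible intermediate vertex sequences; the minimum is 12, attained along the walk 0 → 0 → 0 → 2.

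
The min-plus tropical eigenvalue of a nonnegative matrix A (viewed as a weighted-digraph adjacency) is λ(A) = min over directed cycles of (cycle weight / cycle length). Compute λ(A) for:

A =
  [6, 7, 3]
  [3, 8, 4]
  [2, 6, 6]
λ(A) = 5/2

Enumerate directed cycles and compute their means (weight / length). Sample:
  cycle 0 → 0: weight = 6, length = 1, mean = 6/1 ≈ 6.000
  cycle 1 → 1: weight = 8, length = 1, mean = 8/1 ≈ 8.000
  cycle 2 → 2: weight = 6, length = 1, mean = 6/1 ≈ 6.000
  cycle 0 → 1 → 0: weight = 10, length = 2, mean = 10/2 ≈ 5.000
  cycle 0 → 2 → 0: weight = 5, length = 2, mean = 5/2 ≈ 2.500
  cycle 1 → 0 → 1: weight = 10, length = 2, mean = 10/2 ≈ 5.000
Minimum mean = 2.500, attained e.g. along the cycle 0 → 2 → 0 with weight 5 and length 2. So λ(A) = 5/2 = 5/2.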